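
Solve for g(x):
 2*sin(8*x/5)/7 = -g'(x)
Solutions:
 g(x) = C1 + 5*cos(8*x/5)/28


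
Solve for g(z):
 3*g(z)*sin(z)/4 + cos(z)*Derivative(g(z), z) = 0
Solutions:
 g(z) = C1*cos(z)^(3/4)


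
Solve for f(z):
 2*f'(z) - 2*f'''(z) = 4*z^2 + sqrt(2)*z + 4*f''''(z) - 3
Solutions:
 f(z) = C1 + C2*exp(-z*((6*sqrt(78) + 53)^(-1/3) + 2 + (6*sqrt(78) + 53)^(1/3))/12)*sin(sqrt(3)*z*(-(6*sqrt(78) + 53)^(1/3) + (6*sqrt(78) + 53)^(-1/3))/12) + C3*exp(-z*((6*sqrt(78) + 53)^(-1/3) + 2 + (6*sqrt(78) + 53)^(1/3))/12)*cos(sqrt(3)*z*(-(6*sqrt(78) + 53)^(1/3) + (6*sqrt(78) + 53)^(-1/3))/12) + C4*exp(z*(-1 + (6*sqrt(78) + 53)^(-1/3) + (6*sqrt(78) + 53)^(1/3))/6) + 2*z^3/3 + sqrt(2)*z^2/4 + 5*z/2


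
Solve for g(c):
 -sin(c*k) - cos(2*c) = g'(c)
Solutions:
 g(c) = C1 - sin(2*c)/2 + cos(c*k)/k


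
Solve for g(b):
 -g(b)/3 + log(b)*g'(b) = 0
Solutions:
 g(b) = C1*exp(li(b)/3)


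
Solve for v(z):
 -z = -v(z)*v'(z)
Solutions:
 v(z) = -sqrt(C1 + z^2)
 v(z) = sqrt(C1 + z^2)


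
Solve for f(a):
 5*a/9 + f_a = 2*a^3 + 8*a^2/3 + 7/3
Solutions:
 f(a) = C1 + a^4/2 + 8*a^3/9 - 5*a^2/18 + 7*a/3


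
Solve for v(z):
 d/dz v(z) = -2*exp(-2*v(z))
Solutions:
 v(z) = log(-sqrt(C1 - 4*z))
 v(z) = log(C1 - 4*z)/2


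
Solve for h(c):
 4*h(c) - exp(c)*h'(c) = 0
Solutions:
 h(c) = C1*exp(-4*exp(-c))


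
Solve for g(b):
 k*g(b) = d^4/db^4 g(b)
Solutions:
 g(b) = C1*exp(-b*k^(1/4)) + C2*exp(b*k^(1/4)) + C3*exp(-I*b*k^(1/4)) + C4*exp(I*b*k^(1/4))


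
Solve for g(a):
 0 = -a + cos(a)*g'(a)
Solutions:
 g(a) = C1 + Integral(a/cos(a), a)


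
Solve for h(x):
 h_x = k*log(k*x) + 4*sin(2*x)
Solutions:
 h(x) = C1 + k*x*(log(k*x) - 1) - 2*cos(2*x)


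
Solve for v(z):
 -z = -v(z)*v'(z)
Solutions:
 v(z) = -sqrt(C1 + z^2)
 v(z) = sqrt(C1 + z^2)


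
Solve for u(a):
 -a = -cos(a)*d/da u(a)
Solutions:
 u(a) = C1 + Integral(a/cos(a), a)


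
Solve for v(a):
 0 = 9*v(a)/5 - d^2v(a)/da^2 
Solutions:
 v(a) = C1*exp(-3*sqrt(5)*a/5) + C2*exp(3*sqrt(5)*a/5)


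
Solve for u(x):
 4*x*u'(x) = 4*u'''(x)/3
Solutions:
 u(x) = C1 + Integral(C2*airyai(3^(1/3)*x) + C3*airybi(3^(1/3)*x), x)


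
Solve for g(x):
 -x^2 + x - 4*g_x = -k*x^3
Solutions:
 g(x) = C1 + k*x^4/16 - x^3/12 + x^2/8


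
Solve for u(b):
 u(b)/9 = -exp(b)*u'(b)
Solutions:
 u(b) = C1*exp(exp(-b)/9)


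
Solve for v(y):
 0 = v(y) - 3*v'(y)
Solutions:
 v(y) = C1*exp(y/3)


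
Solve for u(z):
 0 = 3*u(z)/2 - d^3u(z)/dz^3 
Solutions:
 u(z) = C3*exp(2^(2/3)*3^(1/3)*z/2) + (C1*sin(2^(2/3)*3^(5/6)*z/4) + C2*cos(2^(2/3)*3^(5/6)*z/4))*exp(-2^(2/3)*3^(1/3)*z/4)


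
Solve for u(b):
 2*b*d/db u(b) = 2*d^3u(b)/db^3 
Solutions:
 u(b) = C1 + Integral(C2*airyai(b) + C3*airybi(b), b)


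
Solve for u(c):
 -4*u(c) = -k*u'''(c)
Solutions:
 u(c) = C1*exp(2^(2/3)*c*(1/k)^(1/3)) + C2*exp(2^(2/3)*c*(-1 + sqrt(3)*I)*(1/k)^(1/3)/2) + C3*exp(-2^(2/3)*c*(1 + sqrt(3)*I)*(1/k)^(1/3)/2)


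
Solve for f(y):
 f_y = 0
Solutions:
 f(y) = C1


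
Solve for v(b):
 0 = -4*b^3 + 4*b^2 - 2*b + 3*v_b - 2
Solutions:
 v(b) = C1 + b^4/3 - 4*b^3/9 + b^2/3 + 2*b/3


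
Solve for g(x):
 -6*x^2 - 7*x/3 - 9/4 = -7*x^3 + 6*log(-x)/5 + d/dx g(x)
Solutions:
 g(x) = C1 + 7*x^4/4 - 2*x^3 - 7*x^2/6 - 6*x*log(-x)/5 - 21*x/20


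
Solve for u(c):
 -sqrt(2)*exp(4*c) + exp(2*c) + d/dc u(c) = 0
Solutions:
 u(c) = C1 + sqrt(2)*exp(4*c)/4 - exp(2*c)/2


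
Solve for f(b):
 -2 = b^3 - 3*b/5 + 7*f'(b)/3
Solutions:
 f(b) = C1 - 3*b^4/28 + 9*b^2/70 - 6*b/7


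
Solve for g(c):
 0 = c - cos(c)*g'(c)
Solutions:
 g(c) = C1 + Integral(c/cos(c), c)


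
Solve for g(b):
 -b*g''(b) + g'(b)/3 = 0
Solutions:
 g(b) = C1 + C2*b^(4/3)


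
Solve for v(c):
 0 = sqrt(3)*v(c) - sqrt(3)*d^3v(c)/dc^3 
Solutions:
 v(c) = C3*exp(c) + (C1*sin(sqrt(3)*c/2) + C2*cos(sqrt(3)*c/2))*exp(-c/2)


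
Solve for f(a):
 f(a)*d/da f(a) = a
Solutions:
 f(a) = -sqrt(C1 + a^2)
 f(a) = sqrt(C1 + a^2)


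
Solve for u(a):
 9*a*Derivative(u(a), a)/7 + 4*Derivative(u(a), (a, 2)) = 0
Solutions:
 u(a) = C1 + C2*erf(3*sqrt(14)*a/28)


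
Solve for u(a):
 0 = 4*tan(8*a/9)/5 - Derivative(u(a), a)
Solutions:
 u(a) = C1 - 9*log(cos(8*a/9))/10


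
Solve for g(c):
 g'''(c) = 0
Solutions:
 g(c) = C1 + C2*c + C3*c^2


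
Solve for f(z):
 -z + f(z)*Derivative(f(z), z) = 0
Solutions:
 f(z) = -sqrt(C1 + z^2)
 f(z) = sqrt(C1 + z^2)


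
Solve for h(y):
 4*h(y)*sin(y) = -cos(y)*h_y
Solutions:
 h(y) = C1*cos(y)^4


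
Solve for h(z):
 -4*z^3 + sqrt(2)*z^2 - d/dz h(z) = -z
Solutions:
 h(z) = C1 - z^4 + sqrt(2)*z^3/3 + z^2/2


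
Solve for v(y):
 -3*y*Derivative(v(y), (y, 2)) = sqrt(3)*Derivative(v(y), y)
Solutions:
 v(y) = C1 + C2*y^(1 - sqrt(3)/3)


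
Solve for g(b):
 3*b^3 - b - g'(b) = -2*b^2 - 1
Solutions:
 g(b) = C1 + 3*b^4/4 + 2*b^3/3 - b^2/2 + b


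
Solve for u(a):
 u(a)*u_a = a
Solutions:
 u(a) = -sqrt(C1 + a^2)
 u(a) = sqrt(C1 + a^2)


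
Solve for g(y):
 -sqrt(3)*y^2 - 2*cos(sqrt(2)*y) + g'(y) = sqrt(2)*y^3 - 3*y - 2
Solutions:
 g(y) = C1 + sqrt(2)*y^4/4 + sqrt(3)*y^3/3 - 3*y^2/2 - 2*y + sqrt(2)*sin(sqrt(2)*y)


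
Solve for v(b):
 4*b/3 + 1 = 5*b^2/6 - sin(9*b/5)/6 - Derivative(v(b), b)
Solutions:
 v(b) = C1 + 5*b^3/18 - 2*b^2/3 - b + 5*cos(9*b/5)/54


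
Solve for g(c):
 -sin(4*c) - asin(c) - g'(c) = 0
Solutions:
 g(c) = C1 - c*asin(c) - sqrt(1 - c^2) + cos(4*c)/4


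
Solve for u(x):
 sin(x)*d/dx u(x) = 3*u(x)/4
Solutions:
 u(x) = C1*(cos(x) - 1)^(3/8)/(cos(x) + 1)^(3/8)


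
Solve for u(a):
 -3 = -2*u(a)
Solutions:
 u(a) = 3/2


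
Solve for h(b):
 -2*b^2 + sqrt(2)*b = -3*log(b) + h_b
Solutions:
 h(b) = C1 - 2*b^3/3 + sqrt(2)*b^2/2 + 3*b*log(b) - 3*b


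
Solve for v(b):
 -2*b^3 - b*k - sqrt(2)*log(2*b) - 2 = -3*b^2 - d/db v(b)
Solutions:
 v(b) = C1 + b^4/2 - b^3 + b^2*k/2 + sqrt(2)*b*log(b) - sqrt(2)*b + sqrt(2)*b*log(2) + 2*b


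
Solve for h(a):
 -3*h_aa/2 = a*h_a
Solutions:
 h(a) = C1 + C2*erf(sqrt(3)*a/3)


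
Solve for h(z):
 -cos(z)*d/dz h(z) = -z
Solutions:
 h(z) = C1 + Integral(z/cos(z), z)


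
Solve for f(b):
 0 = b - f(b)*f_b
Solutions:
 f(b) = -sqrt(C1 + b^2)
 f(b) = sqrt(C1 + b^2)


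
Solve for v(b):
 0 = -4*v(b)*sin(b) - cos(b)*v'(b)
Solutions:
 v(b) = C1*cos(b)^4


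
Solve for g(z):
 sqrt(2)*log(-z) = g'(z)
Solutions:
 g(z) = C1 + sqrt(2)*z*log(-z) - sqrt(2)*z


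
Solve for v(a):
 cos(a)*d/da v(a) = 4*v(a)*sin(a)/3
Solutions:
 v(a) = C1/cos(a)^(4/3)


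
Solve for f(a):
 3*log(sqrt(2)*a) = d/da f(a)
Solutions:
 f(a) = C1 + 3*a*log(a) - 3*a + 3*a*log(2)/2


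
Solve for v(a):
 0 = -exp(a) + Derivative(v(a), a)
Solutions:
 v(a) = C1 + exp(a)


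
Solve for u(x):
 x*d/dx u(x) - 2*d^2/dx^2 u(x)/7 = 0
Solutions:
 u(x) = C1 + C2*erfi(sqrt(7)*x/2)


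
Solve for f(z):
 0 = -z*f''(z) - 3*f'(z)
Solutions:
 f(z) = C1 + C2/z^2


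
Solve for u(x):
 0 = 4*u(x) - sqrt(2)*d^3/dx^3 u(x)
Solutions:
 u(x) = C3*exp(sqrt(2)*x) + (C1*sin(sqrt(6)*x/2) + C2*cos(sqrt(6)*x/2))*exp(-sqrt(2)*x/2)


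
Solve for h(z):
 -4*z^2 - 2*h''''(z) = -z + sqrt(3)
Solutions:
 h(z) = C1 + C2*z + C3*z^2 + C4*z^3 - z^6/180 + z^5/240 - sqrt(3)*z^4/48


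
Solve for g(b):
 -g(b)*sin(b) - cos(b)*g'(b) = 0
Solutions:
 g(b) = C1*cos(b)


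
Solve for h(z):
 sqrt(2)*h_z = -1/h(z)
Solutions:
 h(z) = -sqrt(C1 - sqrt(2)*z)
 h(z) = sqrt(C1 - sqrt(2)*z)


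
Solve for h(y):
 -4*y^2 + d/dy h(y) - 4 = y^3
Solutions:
 h(y) = C1 + y^4/4 + 4*y^3/3 + 4*y


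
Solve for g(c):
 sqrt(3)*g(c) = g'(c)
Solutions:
 g(c) = C1*exp(sqrt(3)*c)


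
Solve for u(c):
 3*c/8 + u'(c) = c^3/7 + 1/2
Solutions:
 u(c) = C1 + c^4/28 - 3*c^2/16 + c/2


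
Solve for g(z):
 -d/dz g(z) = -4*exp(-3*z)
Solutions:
 g(z) = C1 - 4*exp(-3*z)/3


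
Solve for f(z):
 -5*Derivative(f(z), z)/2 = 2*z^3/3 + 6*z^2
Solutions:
 f(z) = C1 - z^4/15 - 4*z^3/5


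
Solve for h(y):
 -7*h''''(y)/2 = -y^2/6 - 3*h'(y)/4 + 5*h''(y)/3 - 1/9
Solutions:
 h(y) = C1 + C2*exp(14^(1/3)*y*(-(567 + sqrt(433489))^(1/3) + 20*14^(1/3)/(567 + sqrt(433489))^(1/3))/84)*sin(14^(1/3)*sqrt(3)*y*(20*14^(1/3)/(567 + sqrt(433489))^(1/3) + (567 + sqrt(433489))^(1/3))/84) + C3*exp(14^(1/3)*y*(-(567 + sqrt(433489))^(1/3) + 20*14^(1/3)/(567 + sqrt(433489))^(1/3))/84)*cos(14^(1/3)*sqrt(3)*y*(20*14^(1/3)/(567 + sqrt(433489))^(1/3) + (567 + sqrt(433489))^(1/3))/84) + C4*exp(-14^(1/3)*y*(-(567 + sqrt(433489))^(1/3) + 20*14^(1/3)/(567 + sqrt(433489))^(1/3))/42) - 2*y^3/27 - 40*y^2/81 - 1708*y/729


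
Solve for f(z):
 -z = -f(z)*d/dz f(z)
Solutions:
 f(z) = -sqrt(C1 + z^2)
 f(z) = sqrt(C1 + z^2)


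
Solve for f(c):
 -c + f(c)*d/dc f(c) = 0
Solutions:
 f(c) = -sqrt(C1 + c^2)
 f(c) = sqrt(C1 + c^2)


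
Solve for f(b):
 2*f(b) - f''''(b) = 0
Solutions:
 f(b) = C1*exp(-2^(1/4)*b) + C2*exp(2^(1/4)*b) + C3*sin(2^(1/4)*b) + C4*cos(2^(1/4)*b)


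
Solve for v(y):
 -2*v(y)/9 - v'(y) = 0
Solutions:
 v(y) = C1*exp(-2*y/9)


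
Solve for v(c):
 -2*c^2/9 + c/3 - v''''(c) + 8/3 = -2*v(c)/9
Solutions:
 v(c) = C1*exp(-2^(1/4)*sqrt(3)*c/3) + C2*exp(2^(1/4)*sqrt(3)*c/3) + C3*sin(2^(1/4)*sqrt(3)*c/3) + C4*cos(2^(1/4)*sqrt(3)*c/3) + c^2 - 3*c/2 - 12


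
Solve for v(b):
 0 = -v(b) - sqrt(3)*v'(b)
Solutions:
 v(b) = C1*exp(-sqrt(3)*b/3)


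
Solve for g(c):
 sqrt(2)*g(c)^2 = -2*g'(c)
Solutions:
 g(c) = 2/(C1 + sqrt(2)*c)


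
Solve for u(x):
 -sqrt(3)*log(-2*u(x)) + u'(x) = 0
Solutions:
 -sqrt(3)*Integral(1/(log(-_y) + log(2)), (_y, u(x)))/3 = C1 - x


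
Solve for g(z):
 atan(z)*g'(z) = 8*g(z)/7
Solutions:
 g(z) = C1*exp(8*Integral(1/atan(z), z)/7)


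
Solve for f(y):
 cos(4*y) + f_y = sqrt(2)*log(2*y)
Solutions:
 f(y) = C1 + sqrt(2)*y*(log(y) - 1) + sqrt(2)*y*log(2) - sin(4*y)/4


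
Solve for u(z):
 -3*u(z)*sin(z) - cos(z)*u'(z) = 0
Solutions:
 u(z) = C1*cos(z)^3


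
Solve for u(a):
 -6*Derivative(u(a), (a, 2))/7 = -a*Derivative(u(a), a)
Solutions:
 u(a) = C1 + C2*erfi(sqrt(21)*a/6)


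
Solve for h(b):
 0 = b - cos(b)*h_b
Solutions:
 h(b) = C1 + Integral(b/cos(b), b)


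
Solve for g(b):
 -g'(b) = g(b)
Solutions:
 g(b) = C1*exp(-b)


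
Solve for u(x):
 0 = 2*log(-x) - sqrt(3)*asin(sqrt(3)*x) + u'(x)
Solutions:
 u(x) = C1 - 2*x*log(-x) + 2*x + sqrt(3)*(x*asin(sqrt(3)*x) + sqrt(3)*sqrt(1 - 3*x^2)/3)


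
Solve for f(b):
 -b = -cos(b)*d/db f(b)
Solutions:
 f(b) = C1 + Integral(b/cos(b), b)


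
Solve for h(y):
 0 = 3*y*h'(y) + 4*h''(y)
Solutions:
 h(y) = C1 + C2*erf(sqrt(6)*y/4)


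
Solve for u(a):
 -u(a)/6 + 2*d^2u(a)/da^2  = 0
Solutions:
 u(a) = C1*exp(-sqrt(3)*a/6) + C2*exp(sqrt(3)*a/6)


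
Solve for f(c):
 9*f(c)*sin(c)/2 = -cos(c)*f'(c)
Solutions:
 f(c) = C1*cos(c)^(9/2)


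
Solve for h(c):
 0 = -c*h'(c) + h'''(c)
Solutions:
 h(c) = C1 + Integral(C2*airyai(c) + C3*airybi(c), c)


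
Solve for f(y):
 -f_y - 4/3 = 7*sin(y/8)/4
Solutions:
 f(y) = C1 - 4*y/3 + 14*cos(y/8)


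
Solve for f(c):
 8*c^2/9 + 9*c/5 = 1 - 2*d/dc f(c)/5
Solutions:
 f(c) = C1 - 20*c^3/27 - 9*c^2/4 + 5*c/2


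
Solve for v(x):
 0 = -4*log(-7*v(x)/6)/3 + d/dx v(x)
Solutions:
 -3*Integral(1/(log(-_y) - log(6) + log(7)), (_y, v(x)))/4 = C1 - x


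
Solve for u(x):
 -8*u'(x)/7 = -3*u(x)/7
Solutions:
 u(x) = C1*exp(3*x/8)


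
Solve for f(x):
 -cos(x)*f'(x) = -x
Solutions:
 f(x) = C1 + Integral(x/cos(x), x)


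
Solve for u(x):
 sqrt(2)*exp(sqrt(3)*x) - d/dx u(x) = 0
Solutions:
 u(x) = C1 + sqrt(6)*exp(sqrt(3)*x)/3


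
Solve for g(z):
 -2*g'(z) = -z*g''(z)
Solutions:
 g(z) = C1 + C2*z^3


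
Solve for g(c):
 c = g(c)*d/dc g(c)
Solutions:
 g(c) = -sqrt(C1 + c^2)
 g(c) = sqrt(C1 + c^2)


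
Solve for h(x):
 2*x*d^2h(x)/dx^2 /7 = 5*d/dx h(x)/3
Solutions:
 h(x) = C1 + C2*x^(41/6)


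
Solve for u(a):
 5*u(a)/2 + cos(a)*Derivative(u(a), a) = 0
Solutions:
 u(a) = C1*(sin(a) - 1)^(5/4)/(sin(a) + 1)^(5/4)


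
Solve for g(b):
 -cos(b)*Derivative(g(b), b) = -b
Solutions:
 g(b) = C1 + Integral(b/cos(b), b)


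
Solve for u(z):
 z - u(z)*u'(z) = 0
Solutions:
 u(z) = -sqrt(C1 + z^2)
 u(z) = sqrt(C1 + z^2)


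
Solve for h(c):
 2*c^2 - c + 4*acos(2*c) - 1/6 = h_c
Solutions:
 h(c) = C1 + 2*c^3/3 - c^2/2 + 4*c*acos(2*c) - c/6 - 2*sqrt(1 - 4*c^2)


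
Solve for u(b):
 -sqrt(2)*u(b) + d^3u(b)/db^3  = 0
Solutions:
 u(b) = C3*exp(2^(1/6)*b) + (C1*sin(2^(1/6)*sqrt(3)*b/2) + C2*cos(2^(1/6)*sqrt(3)*b/2))*exp(-2^(1/6)*b/2)


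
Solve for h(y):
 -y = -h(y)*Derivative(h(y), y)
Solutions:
 h(y) = -sqrt(C1 + y^2)
 h(y) = sqrt(C1 + y^2)


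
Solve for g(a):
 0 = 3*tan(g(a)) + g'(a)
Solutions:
 g(a) = pi - asin(C1*exp(-3*a))
 g(a) = asin(C1*exp(-3*a))


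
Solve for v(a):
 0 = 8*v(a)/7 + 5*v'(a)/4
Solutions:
 v(a) = C1*exp(-32*a/35)


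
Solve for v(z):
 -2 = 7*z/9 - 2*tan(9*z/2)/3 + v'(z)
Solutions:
 v(z) = C1 - 7*z^2/18 - 2*z - 4*log(cos(9*z/2))/27


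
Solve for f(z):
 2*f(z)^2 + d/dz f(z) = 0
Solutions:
 f(z) = 1/(C1 + 2*z)


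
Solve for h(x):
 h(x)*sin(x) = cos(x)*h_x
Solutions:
 h(x) = C1/cos(x)


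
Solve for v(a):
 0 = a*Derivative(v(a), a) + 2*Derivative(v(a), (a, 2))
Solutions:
 v(a) = C1 + C2*erf(a/2)


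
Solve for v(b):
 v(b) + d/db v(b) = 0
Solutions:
 v(b) = C1*exp(-b)


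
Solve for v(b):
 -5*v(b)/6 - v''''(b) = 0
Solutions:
 v(b) = (C1*sin(10^(1/4)*3^(3/4)*b/6) + C2*cos(10^(1/4)*3^(3/4)*b/6))*exp(-10^(1/4)*3^(3/4)*b/6) + (C3*sin(10^(1/4)*3^(3/4)*b/6) + C4*cos(10^(1/4)*3^(3/4)*b/6))*exp(10^(1/4)*3^(3/4)*b/6)


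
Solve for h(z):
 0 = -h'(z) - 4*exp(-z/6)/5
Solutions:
 h(z) = C1 + 24*exp(-z/6)/5


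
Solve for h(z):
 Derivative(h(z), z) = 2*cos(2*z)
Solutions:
 h(z) = C1 + sin(2*z)


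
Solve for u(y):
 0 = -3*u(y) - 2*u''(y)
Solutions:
 u(y) = C1*sin(sqrt(6)*y/2) + C2*cos(sqrt(6)*y/2)


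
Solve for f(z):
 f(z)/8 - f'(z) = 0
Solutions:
 f(z) = C1*exp(z/8)


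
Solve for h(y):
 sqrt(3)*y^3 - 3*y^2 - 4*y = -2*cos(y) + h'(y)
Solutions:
 h(y) = C1 + sqrt(3)*y^4/4 - y^3 - 2*y^2 + 2*sin(y)


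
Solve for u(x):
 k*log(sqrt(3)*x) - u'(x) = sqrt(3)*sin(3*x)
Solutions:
 u(x) = C1 + k*x*(log(x) - 1) + k*x*log(3)/2 + sqrt(3)*cos(3*x)/3


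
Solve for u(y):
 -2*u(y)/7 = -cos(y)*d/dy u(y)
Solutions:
 u(y) = C1*(sin(y) + 1)^(1/7)/(sin(y) - 1)^(1/7)


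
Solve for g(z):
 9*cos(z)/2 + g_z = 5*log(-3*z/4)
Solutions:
 g(z) = C1 + 5*z*log(-z) - 10*z*log(2) - 5*z + 5*z*log(3) - 9*sin(z)/2


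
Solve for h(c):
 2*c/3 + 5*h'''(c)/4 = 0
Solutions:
 h(c) = C1 + C2*c + C3*c^2 - c^4/45


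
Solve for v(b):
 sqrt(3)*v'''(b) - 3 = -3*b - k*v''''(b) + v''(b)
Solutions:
 v(b) = C1 + C2*b + C3*exp(b*(sqrt(4*k + 3) - sqrt(3))/(2*k)) + C4*exp(-b*(sqrt(4*k + 3) + sqrt(3))/(2*k)) + b^3/2 + 3*b^2*(-1 + sqrt(3))/2


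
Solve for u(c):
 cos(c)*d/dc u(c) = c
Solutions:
 u(c) = C1 + Integral(c/cos(c), c)


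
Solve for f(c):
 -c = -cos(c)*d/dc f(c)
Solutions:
 f(c) = C1 + Integral(c/cos(c), c)


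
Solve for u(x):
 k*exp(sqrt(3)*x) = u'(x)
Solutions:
 u(x) = C1 + sqrt(3)*k*exp(sqrt(3)*x)/3


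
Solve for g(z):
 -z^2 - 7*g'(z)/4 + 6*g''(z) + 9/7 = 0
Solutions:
 g(z) = C1 + C2*exp(7*z/24) - 4*z^3/21 - 96*z^2/49 - 4356*z/343


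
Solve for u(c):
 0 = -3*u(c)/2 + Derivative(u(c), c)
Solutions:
 u(c) = C1*exp(3*c/2)


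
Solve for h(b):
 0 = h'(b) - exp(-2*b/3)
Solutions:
 h(b) = C1 - 3*exp(-2*b/3)/2


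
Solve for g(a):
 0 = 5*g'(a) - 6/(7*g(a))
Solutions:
 g(a) = -sqrt(C1 + 420*a)/35
 g(a) = sqrt(C1 + 420*a)/35


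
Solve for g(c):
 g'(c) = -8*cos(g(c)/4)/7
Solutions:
 8*c/7 - 2*log(sin(g(c)/4) - 1) + 2*log(sin(g(c)/4) + 1) = C1


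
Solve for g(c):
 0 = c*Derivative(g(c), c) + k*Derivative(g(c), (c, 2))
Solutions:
 g(c) = C1 + C2*sqrt(k)*erf(sqrt(2)*c*sqrt(1/k)/2)


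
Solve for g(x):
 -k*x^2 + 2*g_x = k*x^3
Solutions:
 g(x) = C1 + k*x^4/8 + k*x^3/6


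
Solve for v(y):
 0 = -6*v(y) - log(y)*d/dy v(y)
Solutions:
 v(y) = C1*exp(-6*li(y))


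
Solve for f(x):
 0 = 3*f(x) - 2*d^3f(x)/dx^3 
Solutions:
 f(x) = C3*exp(2^(2/3)*3^(1/3)*x/2) + (C1*sin(2^(2/3)*3^(5/6)*x/4) + C2*cos(2^(2/3)*3^(5/6)*x/4))*exp(-2^(2/3)*3^(1/3)*x/4)


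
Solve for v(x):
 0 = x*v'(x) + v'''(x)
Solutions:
 v(x) = C1 + Integral(C2*airyai(-x) + C3*airybi(-x), x)


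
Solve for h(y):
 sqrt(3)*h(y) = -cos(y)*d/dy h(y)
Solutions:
 h(y) = C1*(sin(y) - 1)^(sqrt(3)/2)/(sin(y) + 1)^(sqrt(3)/2)


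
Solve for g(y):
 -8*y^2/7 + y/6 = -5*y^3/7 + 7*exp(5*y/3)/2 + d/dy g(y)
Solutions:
 g(y) = C1 + 5*y^4/28 - 8*y^3/21 + y^2/12 - 21*exp(5*y/3)/10


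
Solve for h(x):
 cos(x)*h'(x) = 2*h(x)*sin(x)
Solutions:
 h(x) = C1/cos(x)^2


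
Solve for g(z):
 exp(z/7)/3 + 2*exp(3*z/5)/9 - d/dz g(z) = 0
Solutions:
 g(z) = C1 + 7*exp(z/7)/3 + 10*exp(3*z/5)/27


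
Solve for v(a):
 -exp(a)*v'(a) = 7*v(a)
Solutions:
 v(a) = C1*exp(7*exp(-a))


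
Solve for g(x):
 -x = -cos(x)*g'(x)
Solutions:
 g(x) = C1 + Integral(x/cos(x), x)


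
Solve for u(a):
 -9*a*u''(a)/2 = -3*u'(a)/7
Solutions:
 u(a) = C1 + C2*a^(23/21)


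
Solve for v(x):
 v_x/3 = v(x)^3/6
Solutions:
 v(x) = -sqrt(-1/(C1 + x))
 v(x) = sqrt(-1/(C1 + x))


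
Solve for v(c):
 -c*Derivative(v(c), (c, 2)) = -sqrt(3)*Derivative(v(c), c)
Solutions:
 v(c) = C1 + C2*c^(1 + sqrt(3))


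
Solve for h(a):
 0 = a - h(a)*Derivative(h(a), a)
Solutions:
 h(a) = -sqrt(C1 + a^2)
 h(a) = sqrt(C1 + a^2)


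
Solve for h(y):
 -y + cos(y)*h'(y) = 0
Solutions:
 h(y) = C1 + Integral(y/cos(y), y)


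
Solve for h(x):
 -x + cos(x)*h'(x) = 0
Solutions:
 h(x) = C1 + Integral(x/cos(x), x)


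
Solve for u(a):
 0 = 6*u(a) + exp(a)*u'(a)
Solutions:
 u(a) = C1*exp(6*exp(-a))


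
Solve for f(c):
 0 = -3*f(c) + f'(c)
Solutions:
 f(c) = C1*exp(3*c)


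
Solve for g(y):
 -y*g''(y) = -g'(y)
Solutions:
 g(y) = C1 + C2*y^2


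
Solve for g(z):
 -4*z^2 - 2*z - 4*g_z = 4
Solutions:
 g(z) = C1 - z^3/3 - z^2/4 - z


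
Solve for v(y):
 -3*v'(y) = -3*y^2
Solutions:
 v(y) = C1 + y^3/3


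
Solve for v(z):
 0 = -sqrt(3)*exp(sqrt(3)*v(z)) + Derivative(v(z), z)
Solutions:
 v(z) = sqrt(3)*(2*log(-1/(C1 + sqrt(3)*z)) - log(3))/6


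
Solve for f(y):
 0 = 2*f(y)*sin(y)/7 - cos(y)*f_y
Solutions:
 f(y) = C1/cos(y)^(2/7)


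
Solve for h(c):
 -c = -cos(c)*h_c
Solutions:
 h(c) = C1 + Integral(c/cos(c), c)


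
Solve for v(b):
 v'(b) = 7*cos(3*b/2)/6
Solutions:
 v(b) = C1 + 7*sin(3*b/2)/9


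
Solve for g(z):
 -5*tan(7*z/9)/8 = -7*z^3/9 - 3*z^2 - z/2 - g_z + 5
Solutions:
 g(z) = C1 - 7*z^4/36 - z^3 - z^2/4 + 5*z - 45*log(cos(7*z/9))/56


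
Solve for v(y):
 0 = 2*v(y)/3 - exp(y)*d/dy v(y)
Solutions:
 v(y) = C1*exp(-2*exp(-y)/3)


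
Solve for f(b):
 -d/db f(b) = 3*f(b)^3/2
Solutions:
 f(b) = -sqrt(-1/(C1 - 3*b))
 f(b) = sqrt(-1/(C1 - 3*b))


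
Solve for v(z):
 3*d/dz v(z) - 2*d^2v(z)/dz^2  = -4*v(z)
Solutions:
 v(z) = C1*exp(z*(3 - sqrt(41))/4) + C2*exp(z*(3 + sqrt(41))/4)


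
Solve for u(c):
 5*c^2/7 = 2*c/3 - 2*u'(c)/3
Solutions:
 u(c) = C1 - 5*c^3/14 + c^2/2


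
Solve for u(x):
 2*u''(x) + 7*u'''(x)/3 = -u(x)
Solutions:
 u(x) = C1*exp(x*(-8 + 8*2^(1/3)/(7*sqrt(537) + 163)^(1/3) + 2^(2/3)*(7*sqrt(537) + 163)^(1/3))/28)*sin(2^(1/3)*sqrt(3)*x*(-2^(1/3)*(7*sqrt(537) + 163)^(1/3) + 8/(7*sqrt(537) + 163)^(1/3))/28) + C2*exp(x*(-8 + 8*2^(1/3)/(7*sqrt(537) + 163)^(1/3) + 2^(2/3)*(7*sqrt(537) + 163)^(1/3))/28)*cos(2^(1/3)*sqrt(3)*x*(-2^(1/3)*(7*sqrt(537) + 163)^(1/3) + 8/(7*sqrt(537) + 163)^(1/3))/28) + C3*exp(-x*(8*2^(1/3)/(7*sqrt(537) + 163)^(1/3) + 4 + 2^(2/3)*(7*sqrt(537) + 163)^(1/3))/14)


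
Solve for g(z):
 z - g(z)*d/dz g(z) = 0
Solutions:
 g(z) = -sqrt(C1 + z^2)
 g(z) = sqrt(C1 + z^2)


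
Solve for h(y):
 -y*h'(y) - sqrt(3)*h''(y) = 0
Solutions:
 h(y) = C1 + C2*erf(sqrt(2)*3^(3/4)*y/6)


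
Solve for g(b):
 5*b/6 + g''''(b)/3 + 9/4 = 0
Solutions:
 g(b) = C1 + C2*b + C3*b^2 + C4*b^3 - b^5/48 - 9*b^4/32


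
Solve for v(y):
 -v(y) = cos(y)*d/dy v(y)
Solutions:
 v(y) = C1*sqrt(sin(y) - 1)/sqrt(sin(y) + 1)


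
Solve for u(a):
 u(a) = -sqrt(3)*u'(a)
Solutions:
 u(a) = C1*exp(-sqrt(3)*a/3)


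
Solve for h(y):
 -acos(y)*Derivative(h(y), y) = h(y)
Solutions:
 h(y) = C1*exp(-Integral(1/acos(y), y))


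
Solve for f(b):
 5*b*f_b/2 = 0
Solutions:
 f(b) = C1


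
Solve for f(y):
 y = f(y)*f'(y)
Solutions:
 f(y) = -sqrt(C1 + y^2)
 f(y) = sqrt(C1 + y^2)


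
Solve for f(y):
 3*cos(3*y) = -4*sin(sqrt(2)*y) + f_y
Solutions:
 f(y) = C1 + sin(3*y) - 2*sqrt(2)*cos(sqrt(2)*y)


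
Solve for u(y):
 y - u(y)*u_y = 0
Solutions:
 u(y) = -sqrt(C1 + y^2)
 u(y) = sqrt(C1 + y^2)


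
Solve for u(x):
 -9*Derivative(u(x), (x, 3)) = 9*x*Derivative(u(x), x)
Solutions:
 u(x) = C1 + Integral(C2*airyai(-x) + C3*airybi(-x), x)


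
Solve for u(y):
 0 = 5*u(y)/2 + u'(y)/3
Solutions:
 u(y) = C1*exp(-15*y/2)


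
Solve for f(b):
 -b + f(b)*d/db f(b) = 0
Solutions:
 f(b) = -sqrt(C1 + b^2)
 f(b) = sqrt(C1 + b^2)


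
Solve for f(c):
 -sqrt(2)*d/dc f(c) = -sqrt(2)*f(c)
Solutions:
 f(c) = C1*exp(c)


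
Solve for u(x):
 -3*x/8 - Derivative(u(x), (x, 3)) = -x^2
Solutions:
 u(x) = C1 + C2*x + C3*x^2 + x^5/60 - x^4/64


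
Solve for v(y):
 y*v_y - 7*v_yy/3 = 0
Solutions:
 v(y) = C1 + C2*erfi(sqrt(42)*y/14)


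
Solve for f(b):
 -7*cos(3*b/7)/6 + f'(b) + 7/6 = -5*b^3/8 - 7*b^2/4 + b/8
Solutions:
 f(b) = C1 - 5*b^4/32 - 7*b^3/12 + b^2/16 - 7*b/6 + 49*sin(3*b/7)/18


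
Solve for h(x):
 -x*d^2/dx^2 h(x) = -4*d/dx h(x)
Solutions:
 h(x) = C1 + C2*x^5


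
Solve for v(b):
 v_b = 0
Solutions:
 v(b) = C1


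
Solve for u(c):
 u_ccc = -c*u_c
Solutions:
 u(c) = C1 + Integral(C2*airyai(-c) + C3*airybi(-c), c)


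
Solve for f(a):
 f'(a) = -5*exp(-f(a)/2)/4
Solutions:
 f(a) = 2*log(C1 - 5*a/8)


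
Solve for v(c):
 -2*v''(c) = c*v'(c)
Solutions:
 v(c) = C1 + C2*erf(c/2)


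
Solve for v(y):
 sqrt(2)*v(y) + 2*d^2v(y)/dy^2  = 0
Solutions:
 v(y) = C1*sin(2^(3/4)*y/2) + C2*cos(2^(3/4)*y/2)


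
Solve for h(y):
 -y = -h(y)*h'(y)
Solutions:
 h(y) = -sqrt(C1 + y^2)
 h(y) = sqrt(C1 + y^2)


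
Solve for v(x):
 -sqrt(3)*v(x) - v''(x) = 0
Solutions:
 v(x) = C1*sin(3^(1/4)*x) + C2*cos(3^(1/4)*x)


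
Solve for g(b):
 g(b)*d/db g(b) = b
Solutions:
 g(b) = -sqrt(C1 + b^2)
 g(b) = sqrt(C1 + b^2)


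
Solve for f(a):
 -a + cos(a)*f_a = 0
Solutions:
 f(a) = C1 + Integral(a/cos(a), a)


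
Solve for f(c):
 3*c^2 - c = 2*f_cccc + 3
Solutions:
 f(c) = C1 + C2*c + C3*c^2 + C4*c^3 + c^6/240 - c^5/240 - c^4/16


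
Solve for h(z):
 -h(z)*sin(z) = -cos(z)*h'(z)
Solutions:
 h(z) = C1/cos(z)


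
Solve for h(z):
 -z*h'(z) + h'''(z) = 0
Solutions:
 h(z) = C1 + Integral(C2*airyai(z) + C3*airybi(z), z)


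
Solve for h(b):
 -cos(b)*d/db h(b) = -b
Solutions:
 h(b) = C1 + Integral(b/cos(b), b)


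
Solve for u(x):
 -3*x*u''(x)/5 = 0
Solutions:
 u(x) = C1 + C2*x


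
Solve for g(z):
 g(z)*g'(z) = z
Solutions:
 g(z) = -sqrt(C1 + z^2)
 g(z) = sqrt(C1 + z^2)


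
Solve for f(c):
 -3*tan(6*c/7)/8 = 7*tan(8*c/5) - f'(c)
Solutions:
 f(c) = C1 - 7*log(cos(6*c/7))/16 - 35*log(cos(8*c/5))/8


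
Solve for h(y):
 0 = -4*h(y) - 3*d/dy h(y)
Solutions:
 h(y) = C1*exp(-4*y/3)


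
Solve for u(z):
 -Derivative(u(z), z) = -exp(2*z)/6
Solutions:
 u(z) = C1 + exp(2*z)/12


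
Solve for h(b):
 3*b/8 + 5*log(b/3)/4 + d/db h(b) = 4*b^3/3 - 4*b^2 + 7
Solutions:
 h(b) = C1 + b^4/3 - 4*b^3/3 - 3*b^2/16 - 5*b*log(b)/4 + 5*b*log(3)/4 + 33*b/4


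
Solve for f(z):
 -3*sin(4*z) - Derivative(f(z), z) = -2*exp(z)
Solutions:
 f(z) = C1 + 2*exp(z) + 3*cos(4*z)/4


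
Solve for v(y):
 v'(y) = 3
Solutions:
 v(y) = C1 + 3*y


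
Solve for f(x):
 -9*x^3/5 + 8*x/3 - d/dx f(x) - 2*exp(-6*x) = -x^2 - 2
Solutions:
 f(x) = C1 - 9*x^4/20 + x^3/3 + 4*x^2/3 + 2*x + exp(-6*x)/3


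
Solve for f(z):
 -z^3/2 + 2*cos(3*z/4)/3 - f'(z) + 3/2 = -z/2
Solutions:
 f(z) = C1 - z^4/8 + z^2/4 + 3*z/2 + 8*sin(3*z/4)/9


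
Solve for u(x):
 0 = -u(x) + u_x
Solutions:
 u(x) = C1*exp(x)


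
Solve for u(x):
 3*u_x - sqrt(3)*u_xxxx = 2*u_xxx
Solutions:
 u(x) = C1 + C2*exp(-x*(8*18^(1/3)/(27*sqrt(211) + 227*sqrt(3))^(1/3) + 8*sqrt(3) + 12^(1/3)*(27*sqrt(211) + 227*sqrt(3))^(1/3))/36)*sin(2^(1/3)*3^(1/6)*x*(-2^(1/3)*3^(2/3)*(27*sqrt(211) + 227*sqrt(3))^(1/3) + 24/(27*sqrt(211) + 227*sqrt(3))^(1/3))/36) + C3*exp(-x*(8*18^(1/3)/(27*sqrt(211) + 227*sqrt(3))^(1/3) + 8*sqrt(3) + 12^(1/3)*(27*sqrt(211) + 227*sqrt(3))^(1/3))/36)*cos(2^(1/3)*3^(1/6)*x*(-2^(1/3)*3^(2/3)*(27*sqrt(211) + 227*sqrt(3))^(1/3) + 24/(27*sqrt(211) + 227*sqrt(3))^(1/3))/36) + C4*exp(x*(-4*sqrt(3) + 8*18^(1/3)/(27*sqrt(211) + 227*sqrt(3))^(1/3) + 12^(1/3)*(27*sqrt(211) + 227*sqrt(3))^(1/3))/18)


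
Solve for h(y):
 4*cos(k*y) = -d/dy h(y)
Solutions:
 h(y) = C1 - 4*sin(k*y)/k


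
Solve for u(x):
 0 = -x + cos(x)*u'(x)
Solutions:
 u(x) = C1 + Integral(x/cos(x), x)


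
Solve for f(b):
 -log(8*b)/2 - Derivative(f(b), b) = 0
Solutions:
 f(b) = C1 - b*log(b)/2 - 3*b*log(2)/2 + b/2


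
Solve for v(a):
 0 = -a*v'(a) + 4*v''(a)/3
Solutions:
 v(a) = C1 + C2*erfi(sqrt(6)*a/4)


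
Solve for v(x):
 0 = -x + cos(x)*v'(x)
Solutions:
 v(x) = C1 + Integral(x/cos(x), x)


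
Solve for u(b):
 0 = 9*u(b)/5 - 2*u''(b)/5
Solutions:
 u(b) = C1*exp(-3*sqrt(2)*b/2) + C2*exp(3*sqrt(2)*b/2)


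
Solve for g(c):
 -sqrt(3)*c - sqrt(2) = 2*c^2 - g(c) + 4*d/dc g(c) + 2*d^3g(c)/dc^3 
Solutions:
 g(c) = C1*exp(6^(1/3)*c*(-(9 + sqrt(465))^(1/3) + 4*6^(1/3)/(9 + sqrt(465))^(1/3))/12)*sin(2^(1/3)*3^(1/6)*c*(2^(1/3)/(9 + sqrt(465))^(1/3) + 3^(2/3)*(9 + sqrt(465))^(1/3)/12)) + C2*exp(6^(1/3)*c*(-(9 + sqrt(465))^(1/3) + 4*6^(1/3)/(9 + sqrt(465))^(1/3))/12)*cos(2^(1/3)*3^(1/6)*c*(2^(1/3)/(9 + sqrt(465))^(1/3) + 3^(2/3)*(9 + sqrt(465))^(1/3)/12)) + C3*exp(-6^(1/3)*c*(-(9 + sqrt(465))^(1/3) + 4*6^(1/3)/(9 + sqrt(465))^(1/3))/6) + 2*c^2 + sqrt(3)*c + 16*c + sqrt(2) + 4*sqrt(3) + 64


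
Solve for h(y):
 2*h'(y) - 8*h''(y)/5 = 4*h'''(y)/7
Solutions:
 h(y) = C1 + C2*exp(y*(-14 + sqrt(546))/10) + C3*exp(-y*(14 + sqrt(546))/10)


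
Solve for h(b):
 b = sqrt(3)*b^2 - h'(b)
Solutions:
 h(b) = C1 + sqrt(3)*b^3/3 - b^2/2


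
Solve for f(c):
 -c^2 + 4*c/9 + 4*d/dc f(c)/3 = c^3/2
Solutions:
 f(c) = C1 + 3*c^4/32 + c^3/4 - c^2/6


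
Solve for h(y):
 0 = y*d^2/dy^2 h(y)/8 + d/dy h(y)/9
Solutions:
 h(y) = C1 + C2*y^(1/9)


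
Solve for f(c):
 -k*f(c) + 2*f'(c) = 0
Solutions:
 f(c) = C1*exp(c*k/2)


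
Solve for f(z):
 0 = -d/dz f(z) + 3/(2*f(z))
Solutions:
 f(z) = -sqrt(C1 + 3*z)
 f(z) = sqrt(C1 + 3*z)


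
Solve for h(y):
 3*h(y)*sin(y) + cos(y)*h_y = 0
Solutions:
 h(y) = C1*cos(y)^3


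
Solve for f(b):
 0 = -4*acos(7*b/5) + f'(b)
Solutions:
 f(b) = C1 + 4*b*acos(7*b/5) - 4*sqrt(25 - 49*b^2)/7


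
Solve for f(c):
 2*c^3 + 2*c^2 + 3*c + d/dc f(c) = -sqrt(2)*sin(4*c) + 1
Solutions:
 f(c) = C1 - c^4/2 - 2*c^3/3 - 3*c^2/2 + c + sqrt(2)*cos(4*c)/4


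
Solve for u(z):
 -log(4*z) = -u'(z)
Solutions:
 u(z) = C1 + z*log(z) - z + z*log(4)


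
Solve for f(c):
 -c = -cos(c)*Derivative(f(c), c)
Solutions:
 f(c) = C1 + Integral(c/cos(c), c)


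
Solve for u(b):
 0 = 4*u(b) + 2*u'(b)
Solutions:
 u(b) = C1*exp(-2*b)


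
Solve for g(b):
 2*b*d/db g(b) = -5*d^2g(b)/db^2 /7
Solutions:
 g(b) = C1 + C2*erf(sqrt(35)*b/5)


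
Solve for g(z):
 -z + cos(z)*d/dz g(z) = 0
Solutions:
 g(z) = C1 + Integral(z/cos(z), z)


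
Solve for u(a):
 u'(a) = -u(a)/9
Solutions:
 u(a) = C1*exp(-a/9)


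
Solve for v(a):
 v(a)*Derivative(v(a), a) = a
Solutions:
 v(a) = -sqrt(C1 + a^2)
 v(a) = sqrt(C1 + a^2)


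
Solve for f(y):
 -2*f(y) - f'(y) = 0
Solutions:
 f(y) = C1*exp(-2*y)


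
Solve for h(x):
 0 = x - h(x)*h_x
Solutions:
 h(x) = -sqrt(C1 + x^2)
 h(x) = sqrt(C1 + x^2)


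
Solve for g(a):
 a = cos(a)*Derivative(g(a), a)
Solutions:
 g(a) = C1 + Integral(a/cos(a), a)


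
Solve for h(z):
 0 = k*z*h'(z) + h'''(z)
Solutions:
 h(z) = C1 + Integral(C2*airyai(z*(-k)^(1/3)) + C3*airybi(z*(-k)^(1/3)), z)


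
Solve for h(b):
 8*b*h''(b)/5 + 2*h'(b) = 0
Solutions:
 h(b) = C1 + C2/b^(1/4)


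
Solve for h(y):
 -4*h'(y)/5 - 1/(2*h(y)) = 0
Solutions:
 h(y) = -sqrt(C1 - 5*y)/2
 h(y) = sqrt(C1 - 5*y)/2


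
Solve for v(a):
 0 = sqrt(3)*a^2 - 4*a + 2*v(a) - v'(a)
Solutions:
 v(a) = C1*exp(2*a) - sqrt(3)*a^2/2 - sqrt(3)*a/2 + 2*a - sqrt(3)/4 + 1


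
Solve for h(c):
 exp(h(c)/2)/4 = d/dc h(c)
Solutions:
 h(c) = 2*log(-1/(C1 + c)) + 6*log(2)


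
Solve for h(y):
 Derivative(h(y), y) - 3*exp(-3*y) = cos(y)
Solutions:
 h(y) = C1 + sin(y) - exp(-3*y)


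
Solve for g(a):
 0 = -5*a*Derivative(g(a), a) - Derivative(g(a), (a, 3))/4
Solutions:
 g(a) = C1 + Integral(C2*airyai(-20^(1/3)*a) + C3*airybi(-20^(1/3)*a), a)


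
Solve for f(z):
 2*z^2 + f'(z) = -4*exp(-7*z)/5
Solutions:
 f(z) = C1 - 2*z^3/3 + 4*exp(-7*z)/35


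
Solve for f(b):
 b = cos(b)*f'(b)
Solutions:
 f(b) = C1 + Integral(b/cos(b), b)


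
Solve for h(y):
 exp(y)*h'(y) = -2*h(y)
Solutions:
 h(y) = C1*exp(2*exp(-y))


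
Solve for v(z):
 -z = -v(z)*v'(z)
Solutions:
 v(z) = -sqrt(C1 + z^2)
 v(z) = sqrt(C1 + z^2)


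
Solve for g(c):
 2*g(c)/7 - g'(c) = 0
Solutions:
 g(c) = C1*exp(2*c/7)


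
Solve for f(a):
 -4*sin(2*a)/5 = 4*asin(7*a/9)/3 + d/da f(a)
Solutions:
 f(a) = C1 - 4*a*asin(7*a/9)/3 - 4*sqrt(81 - 49*a^2)/21 + 2*cos(2*a)/5


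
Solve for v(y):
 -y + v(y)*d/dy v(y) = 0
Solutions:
 v(y) = -sqrt(C1 + y^2)
 v(y) = sqrt(C1 + y^2)


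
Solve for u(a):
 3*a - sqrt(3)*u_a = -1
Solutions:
 u(a) = C1 + sqrt(3)*a^2/2 + sqrt(3)*a/3


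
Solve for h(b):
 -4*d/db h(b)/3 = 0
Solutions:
 h(b) = C1


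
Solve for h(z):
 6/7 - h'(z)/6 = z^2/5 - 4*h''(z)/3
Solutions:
 h(z) = C1 + C2*exp(z/8) - 2*z^3/5 - 48*z^2/5 - 5196*z/35


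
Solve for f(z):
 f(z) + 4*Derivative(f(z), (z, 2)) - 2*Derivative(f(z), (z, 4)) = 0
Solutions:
 f(z) = C1*exp(-z*sqrt(1 + sqrt(6)/2)) + C2*exp(z*sqrt(1 + sqrt(6)/2)) + C3*sin(z*sqrt(-1 + sqrt(6)/2)) + C4*cos(z*sqrt(-1 + sqrt(6)/2))


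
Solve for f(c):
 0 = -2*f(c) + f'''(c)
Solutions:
 f(c) = C3*exp(2^(1/3)*c) + (C1*sin(2^(1/3)*sqrt(3)*c/2) + C2*cos(2^(1/3)*sqrt(3)*c/2))*exp(-2^(1/3)*c/2)


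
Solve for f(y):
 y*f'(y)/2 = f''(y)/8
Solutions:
 f(y) = C1 + C2*erfi(sqrt(2)*y)


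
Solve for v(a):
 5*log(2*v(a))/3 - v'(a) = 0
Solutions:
 -3*Integral(1/(log(_y) + log(2)), (_y, v(a)))/5 = C1 - a


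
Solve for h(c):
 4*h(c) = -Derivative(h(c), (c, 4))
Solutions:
 h(c) = (C1*sin(c) + C2*cos(c))*exp(-c) + (C3*sin(c) + C4*cos(c))*exp(c)


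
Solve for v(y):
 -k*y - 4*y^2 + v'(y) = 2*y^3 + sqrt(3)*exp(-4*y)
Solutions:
 v(y) = C1 + k*y^2/2 + y^4/2 + 4*y^3/3 - sqrt(3)*exp(-4*y)/4


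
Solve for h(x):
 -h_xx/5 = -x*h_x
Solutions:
 h(x) = C1 + C2*erfi(sqrt(10)*x/2)


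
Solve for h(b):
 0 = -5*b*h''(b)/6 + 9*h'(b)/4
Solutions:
 h(b) = C1 + C2*b^(37/10)


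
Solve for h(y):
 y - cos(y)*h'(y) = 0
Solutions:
 h(y) = C1 + Integral(y/cos(y), y)


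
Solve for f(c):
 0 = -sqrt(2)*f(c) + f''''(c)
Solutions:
 f(c) = C1*exp(-2^(1/8)*c) + C2*exp(2^(1/8)*c) + C3*sin(2^(1/8)*c) + C4*cos(2^(1/8)*c)


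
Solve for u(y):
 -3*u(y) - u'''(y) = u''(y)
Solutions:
 u(y) = C1*exp(y*(-4 + 2*2^(1/3)/(9*sqrt(85) + 83)^(1/3) + 2^(2/3)*(9*sqrt(85) + 83)^(1/3))/12)*sin(2^(1/3)*sqrt(3)*y*(-2^(1/3)*(9*sqrt(85) + 83)^(1/3) + 2/(9*sqrt(85) + 83)^(1/3))/12) + C2*exp(y*(-4 + 2*2^(1/3)/(9*sqrt(85) + 83)^(1/3) + 2^(2/3)*(9*sqrt(85) + 83)^(1/3))/12)*cos(2^(1/3)*sqrt(3)*y*(-2^(1/3)*(9*sqrt(85) + 83)^(1/3) + 2/(9*sqrt(85) + 83)^(1/3))/12) + C3*exp(-y*(2*2^(1/3)/(9*sqrt(85) + 83)^(1/3) + 2 + 2^(2/3)*(9*sqrt(85) + 83)^(1/3))/6)


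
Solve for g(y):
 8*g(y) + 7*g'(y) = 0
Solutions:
 g(y) = C1*exp(-8*y/7)


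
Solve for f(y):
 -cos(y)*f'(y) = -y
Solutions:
 f(y) = C1 + Integral(y/cos(y), y)


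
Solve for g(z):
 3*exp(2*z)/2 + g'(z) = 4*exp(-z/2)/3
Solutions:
 g(z) = C1 - 3*exp(2*z)/4 - 8*exp(-z/2)/3


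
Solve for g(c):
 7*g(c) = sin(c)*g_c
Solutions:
 g(c) = C1*sqrt(cos(c) - 1)*(cos(c)^3 - 3*cos(c)^2 + 3*cos(c) - 1)/(sqrt(cos(c) + 1)*(cos(c)^3 + 3*cos(c)^2 + 3*cos(c) + 1))


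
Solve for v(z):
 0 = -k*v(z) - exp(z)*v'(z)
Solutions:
 v(z) = C1*exp(k*exp(-z))


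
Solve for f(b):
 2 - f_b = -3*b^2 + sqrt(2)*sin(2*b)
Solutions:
 f(b) = C1 + b^3 + 2*b + sqrt(2)*cos(2*b)/2


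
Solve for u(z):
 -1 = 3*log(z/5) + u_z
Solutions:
 u(z) = C1 - 3*z*log(z) + 2*z + z*log(125)


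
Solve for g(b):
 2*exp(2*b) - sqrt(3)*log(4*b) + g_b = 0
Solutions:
 g(b) = C1 + sqrt(3)*b*log(b) + sqrt(3)*b*(-1 + 2*log(2)) - exp(2*b)


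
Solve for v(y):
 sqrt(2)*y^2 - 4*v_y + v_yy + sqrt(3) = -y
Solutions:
 v(y) = C1 + C2*exp(4*y) + sqrt(2)*y^3/12 + sqrt(2)*y^2/16 + y^2/8 + sqrt(2)*y/32 + y/16 + sqrt(3)*y/4


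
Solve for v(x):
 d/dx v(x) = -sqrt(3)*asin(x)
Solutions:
 v(x) = C1 - sqrt(3)*(x*asin(x) + sqrt(1 - x^2))


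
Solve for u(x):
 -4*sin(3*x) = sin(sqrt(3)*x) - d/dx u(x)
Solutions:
 u(x) = C1 - 4*cos(3*x)/3 - sqrt(3)*cos(sqrt(3)*x)/3


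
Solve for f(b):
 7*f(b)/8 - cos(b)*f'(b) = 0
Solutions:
 f(b) = C1*(sin(b) + 1)^(7/16)/(sin(b) - 1)^(7/16)


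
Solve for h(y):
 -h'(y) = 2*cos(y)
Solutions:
 h(y) = C1 - 2*sin(y)


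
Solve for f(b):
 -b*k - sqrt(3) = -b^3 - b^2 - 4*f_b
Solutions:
 f(b) = C1 - b^4/16 - b^3/12 + b^2*k/8 + sqrt(3)*b/4


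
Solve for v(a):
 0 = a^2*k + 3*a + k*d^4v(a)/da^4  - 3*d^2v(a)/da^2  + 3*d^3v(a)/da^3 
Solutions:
 v(a) = C1 + C2*a + C3*exp(a*(sqrt(3)*sqrt(4*k + 3) - 3)/(2*k)) + C4*exp(-a*(sqrt(3)*sqrt(4*k + 3) + 3)/(2*k)) + a^4*k/36 + a^3*(2*k + 3)/18 + a^2*(2*k^2 + 6*k + 9)/18


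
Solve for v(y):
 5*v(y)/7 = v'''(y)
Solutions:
 v(y) = C3*exp(5^(1/3)*7^(2/3)*y/7) + (C1*sin(sqrt(3)*5^(1/3)*7^(2/3)*y/14) + C2*cos(sqrt(3)*5^(1/3)*7^(2/3)*y/14))*exp(-5^(1/3)*7^(2/3)*y/14)


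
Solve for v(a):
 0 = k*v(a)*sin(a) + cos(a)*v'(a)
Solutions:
 v(a) = C1*exp(k*log(cos(a)))


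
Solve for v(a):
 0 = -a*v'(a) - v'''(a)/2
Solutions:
 v(a) = C1 + Integral(C2*airyai(-2^(1/3)*a) + C3*airybi(-2^(1/3)*a), a)


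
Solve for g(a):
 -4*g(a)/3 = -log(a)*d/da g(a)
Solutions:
 g(a) = C1*exp(4*li(a)/3)


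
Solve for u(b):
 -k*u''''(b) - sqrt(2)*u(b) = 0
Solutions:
 u(b) = C1*exp(-2^(1/8)*b*(-1/k)^(1/4)) + C2*exp(2^(1/8)*b*(-1/k)^(1/4)) + C3*exp(-2^(1/8)*I*b*(-1/k)^(1/4)) + C4*exp(2^(1/8)*I*b*(-1/k)^(1/4))


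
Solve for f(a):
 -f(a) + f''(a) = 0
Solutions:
 f(a) = C1*exp(-a) + C2*exp(a)


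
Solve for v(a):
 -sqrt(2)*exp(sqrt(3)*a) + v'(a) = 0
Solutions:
 v(a) = C1 + sqrt(6)*exp(sqrt(3)*a)/3


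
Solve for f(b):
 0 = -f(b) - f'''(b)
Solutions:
 f(b) = C3*exp(-b) + (C1*sin(sqrt(3)*b/2) + C2*cos(sqrt(3)*b/2))*exp(b/2)


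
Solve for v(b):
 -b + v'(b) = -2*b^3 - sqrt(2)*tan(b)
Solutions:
 v(b) = C1 - b^4/2 + b^2/2 + sqrt(2)*log(cos(b))


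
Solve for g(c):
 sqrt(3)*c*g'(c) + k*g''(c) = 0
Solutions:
 g(c) = C1 + C2*sqrt(k)*erf(sqrt(2)*3^(1/4)*c*sqrt(1/k)/2)


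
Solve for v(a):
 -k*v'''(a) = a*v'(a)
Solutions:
 v(a) = C1 + Integral(C2*airyai(a*(-1/k)^(1/3)) + C3*airybi(a*(-1/k)^(1/3)), a)


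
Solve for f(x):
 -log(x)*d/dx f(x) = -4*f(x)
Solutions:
 f(x) = C1*exp(4*li(x))


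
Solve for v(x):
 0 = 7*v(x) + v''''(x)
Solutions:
 v(x) = (C1*sin(sqrt(2)*7^(1/4)*x/2) + C2*cos(sqrt(2)*7^(1/4)*x/2))*exp(-sqrt(2)*7^(1/4)*x/2) + (C3*sin(sqrt(2)*7^(1/4)*x/2) + C4*cos(sqrt(2)*7^(1/4)*x/2))*exp(sqrt(2)*7^(1/4)*x/2)


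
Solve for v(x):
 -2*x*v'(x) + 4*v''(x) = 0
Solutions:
 v(x) = C1 + C2*erfi(x/2)


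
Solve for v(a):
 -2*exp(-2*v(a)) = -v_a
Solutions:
 v(a) = log(-sqrt(C1 + 4*a))
 v(a) = log(C1 + 4*a)/2


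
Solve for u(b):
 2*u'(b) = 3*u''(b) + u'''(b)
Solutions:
 u(b) = C1 + C2*exp(b*(-3 + sqrt(17))/2) + C3*exp(-b*(3 + sqrt(17))/2)


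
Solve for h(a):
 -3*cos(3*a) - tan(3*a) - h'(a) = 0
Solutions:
 h(a) = C1 + log(cos(3*a))/3 - sin(3*a)


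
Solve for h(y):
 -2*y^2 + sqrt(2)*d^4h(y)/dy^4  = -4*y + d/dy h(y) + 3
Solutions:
 h(y) = C1 + C4*exp(2^(5/6)*y/2) - 2*y^3/3 + 2*y^2 - 3*y + (C2*sin(2^(5/6)*sqrt(3)*y/4) + C3*cos(2^(5/6)*sqrt(3)*y/4))*exp(-2^(5/6)*y/4)


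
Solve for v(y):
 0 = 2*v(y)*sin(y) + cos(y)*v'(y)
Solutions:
 v(y) = C1*cos(y)^2


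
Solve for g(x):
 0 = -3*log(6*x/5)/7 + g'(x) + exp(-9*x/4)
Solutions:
 g(x) = C1 + 3*x*log(x)/7 + 3*x*(-log(5) - 1 + log(6))/7 + 4*exp(-9*x/4)/9


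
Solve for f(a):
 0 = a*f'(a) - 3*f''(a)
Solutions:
 f(a) = C1 + C2*erfi(sqrt(6)*a/6)


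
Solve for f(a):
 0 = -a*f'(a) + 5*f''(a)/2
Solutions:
 f(a) = C1 + C2*erfi(sqrt(5)*a/5)


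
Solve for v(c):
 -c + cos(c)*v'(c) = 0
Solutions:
 v(c) = C1 + Integral(c/cos(c), c)


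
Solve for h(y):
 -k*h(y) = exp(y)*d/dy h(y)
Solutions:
 h(y) = C1*exp(k*exp(-y))


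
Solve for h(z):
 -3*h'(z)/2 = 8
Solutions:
 h(z) = C1 - 16*z/3


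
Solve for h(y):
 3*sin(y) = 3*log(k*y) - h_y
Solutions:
 h(y) = C1 + 3*y*log(k*y) - 3*y + 3*cos(y)


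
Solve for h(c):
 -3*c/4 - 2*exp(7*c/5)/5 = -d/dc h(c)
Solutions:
 h(c) = C1 + 3*c^2/8 + 2*exp(7*c/5)/7


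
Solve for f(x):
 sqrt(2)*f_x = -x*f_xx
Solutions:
 f(x) = C1 + C2*x^(1 - sqrt(2))


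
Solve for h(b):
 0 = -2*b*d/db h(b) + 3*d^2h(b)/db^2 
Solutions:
 h(b) = C1 + C2*erfi(sqrt(3)*b/3)


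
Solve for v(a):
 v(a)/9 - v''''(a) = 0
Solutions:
 v(a) = C1*exp(-sqrt(3)*a/3) + C2*exp(sqrt(3)*a/3) + C3*sin(sqrt(3)*a/3) + C4*cos(sqrt(3)*a/3)


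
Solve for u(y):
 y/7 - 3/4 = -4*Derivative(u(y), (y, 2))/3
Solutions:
 u(y) = C1 + C2*y - y^3/56 + 9*y^2/32


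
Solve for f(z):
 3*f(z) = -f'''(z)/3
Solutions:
 f(z) = C3*exp(-3^(2/3)*z) + (C1*sin(3*3^(1/6)*z/2) + C2*cos(3*3^(1/6)*z/2))*exp(3^(2/3)*z/2)


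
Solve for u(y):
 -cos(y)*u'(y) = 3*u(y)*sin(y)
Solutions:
 u(y) = C1*cos(y)^3


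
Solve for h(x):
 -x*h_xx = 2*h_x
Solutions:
 h(x) = C1 + C2/x


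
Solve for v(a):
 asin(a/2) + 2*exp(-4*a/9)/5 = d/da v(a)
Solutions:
 v(a) = C1 + a*asin(a/2) + sqrt(4 - a^2) - 9*exp(-4*a/9)/10


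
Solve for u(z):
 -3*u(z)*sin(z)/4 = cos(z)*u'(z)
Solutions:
 u(z) = C1*cos(z)^(3/4)


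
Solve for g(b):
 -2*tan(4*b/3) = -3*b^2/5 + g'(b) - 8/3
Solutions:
 g(b) = C1 + b^3/5 + 8*b/3 + 3*log(cos(4*b/3))/2


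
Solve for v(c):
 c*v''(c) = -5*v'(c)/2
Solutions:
 v(c) = C1 + C2/c^(3/2)


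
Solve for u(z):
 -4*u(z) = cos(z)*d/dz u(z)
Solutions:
 u(z) = C1*(sin(z)^2 - 2*sin(z) + 1)/(sin(z)^2 + 2*sin(z) + 1)


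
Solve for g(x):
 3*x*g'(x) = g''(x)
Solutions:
 g(x) = C1 + C2*erfi(sqrt(6)*x/2)


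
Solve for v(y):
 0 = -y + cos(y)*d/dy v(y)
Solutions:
 v(y) = C1 + Integral(y/cos(y), y)
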